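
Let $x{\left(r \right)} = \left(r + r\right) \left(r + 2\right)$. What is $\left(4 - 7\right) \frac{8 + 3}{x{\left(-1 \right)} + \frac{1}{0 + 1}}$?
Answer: $33$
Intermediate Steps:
$x{\left(r \right)} = 2 r \left(2 + r\right)$
$\left(4 - 7\right) \frac{8 + 3}{x{\left(-1 \right)} + \frac{1}{0 + 1}} = \left(4 - 7\right) \frac{8 + 3}{2 \left(-1\right) \left(2 - 1\right) + \frac{1}{0 + 1}} = - 3 \frac{11}{2 \left(-1\right) 1 + 1^{-1}} = - 3 \frac{11}{-2 + 1} = - 3 \frac{11}{-1} = - 3 \cdot 11 \left(-1\right) = \left(-3\right) \left(-11\right) = 33$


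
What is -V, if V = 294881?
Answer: -294881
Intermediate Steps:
-V = -1*294881 = -294881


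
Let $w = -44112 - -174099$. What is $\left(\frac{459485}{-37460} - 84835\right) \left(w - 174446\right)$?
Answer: $\frac{28261506702103}{7492} \approx 3.7722 \cdot 10^{9}$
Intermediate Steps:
$w = 129987$ ($w = -44112 + 174099 = 129987$)
$\left(\frac{459485}{-37460} - 84835\right) \left(w - 174446\right) = \left(\frac{459485}{-37460} - 84835\right) \left(129987 - 174446\right) = \left(459485 \left(- \frac{1}{37460}\right) - 84835\right) \left(129987 - 174446\right) = \left(- \frac{91897}{7492} - 84835\right) \left(-44459\right) = \left(- \frac{635675717}{7492}\right) \left(-44459\right) = \frac{28261506702103}{7492}$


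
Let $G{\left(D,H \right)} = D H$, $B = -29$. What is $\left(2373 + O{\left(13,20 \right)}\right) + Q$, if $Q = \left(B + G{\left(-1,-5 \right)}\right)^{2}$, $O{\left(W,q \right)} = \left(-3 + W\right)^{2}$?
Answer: $3049$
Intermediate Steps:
$Q = 576$ ($Q = \left(-29 - -5\right)^{2} = \left(-29 + 5\right)^{2} = \left(-24\right)^{2} = 576$)
$\left(2373 + O{\left(13,20 \right)}\right) + Q = \left(2373 + \left(-3 + 13\right)^{2}\right) + 576 = \left(2373 + 10^{2}\right) + 576 = \left(2373 + 100\right) + 576 = 2473 + 576 = 3049$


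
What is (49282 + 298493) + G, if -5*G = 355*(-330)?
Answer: 371205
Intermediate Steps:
G = 23430 (G = -71*(-330) = -⅕*(-117150) = 23430)
(49282 + 298493) + G = (49282 + 298493) + 23430 = 347775 + 23430 = 371205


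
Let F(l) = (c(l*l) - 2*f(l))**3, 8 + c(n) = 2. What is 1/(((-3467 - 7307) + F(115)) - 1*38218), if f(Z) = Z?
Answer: -1/13193248 ≈ -7.5796e-8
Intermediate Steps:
c(n) = -6 (c(n) = -8 + 2 = -6)
F(l) = (-6 - 2*l)**3
1/(((-3467 - 7307) + F(115)) - 1*38218) = 1/(((-3467 - 7307) - 8*(3 + 115)**3) - 1*38218) = 1/((-10774 - 8*118**3) - 38218) = 1/((-10774 - 8*1643032) - 38218) = 1/((-10774 - 13144256) - 38218) = 1/(-13155030 - 38218) = 1/(-13193248) = -1/13193248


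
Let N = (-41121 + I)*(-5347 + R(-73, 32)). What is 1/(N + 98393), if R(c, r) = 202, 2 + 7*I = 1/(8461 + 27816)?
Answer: 36277/7678658559281 ≈ 4.7244e-9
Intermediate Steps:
I = -72553/253939 (I = -2/7 + 1/(7*(8461 + 27816)) = -2/7 + (⅐)/36277 = -2/7 + (⅐)*(1/36277) = -2/7 + 1/253939 = -72553/253939 ≈ -0.28571)
N = 7675089156420/36277 (N = (-41121 - 72553/253939)*(-5347 + 202) = -10442298172/253939*(-5145) = 7675089156420/36277 ≈ 2.1157e+8)
1/(N + 98393) = 1/(7675089156420/36277 + 98393) = 1/(7678658559281/36277) = 36277/7678658559281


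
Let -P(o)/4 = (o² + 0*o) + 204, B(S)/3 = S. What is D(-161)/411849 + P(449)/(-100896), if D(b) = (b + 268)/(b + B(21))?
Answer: 1357514945107/169678493208 ≈ 8.0005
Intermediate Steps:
B(S) = 3*S
D(b) = (268 + b)/(63 + b) (D(b) = (b + 268)/(b + 3*21) = (268 + b)/(b + 63) = (268 + b)/(63 + b))
P(o) = -816 - 4*o² (P(o) = -4*((o² + 0*o) + 204) = -4*((o² + 0) + 204) = -4*(o² + 204) = -4*(204 + o²) = -816 - 4*o²)
D(-161)/411849 + P(449)/(-100896) = ((268 - 161)/(63 - 161))/411849 + (-816 - 4*449²)/(-100896) = (107/(-98))*(1/411849) + (-816 - 4*201601)*(-1/100896) = -1/98*107*(1/411849) + (-816 - 806404)*(-1/100896) = -107/98*1/411849 - 807220*(-1/100896) = -107/40361202 + 201805/25224 = 1357514945107/169678493208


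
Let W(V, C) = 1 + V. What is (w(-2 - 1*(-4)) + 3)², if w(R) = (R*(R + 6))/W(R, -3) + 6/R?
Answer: 1156/9 ≈ 128.44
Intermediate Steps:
w(R) = 6/R + R*(6 + R)/(1 + R) (w(R) = (R*(R + 6))/(1 + R) + 6/R = (R*(6 + R))/(1 + R) + 6/R = R*(6 + R)/(1 + R) + 6/R = 6/R + R*(6 + R)/(1 + R))
(w(-2 - 1*(-4)) + 3)² = ((6 + 6*(-2 - 1*(-4)) + (-2 - 1*(-4))²*(6 + (-2 - 1*(-4))))/((-2 - 1*(-4))*(1 + (-2 - 1*(-4)))) + 3)² = ((6 + 6*(-2 + 4) + (-2 + 4)²*(6 + (-2 + 4)))/((-2 + 4)*(1 + (-2 + 4))) + 3)² = ((6 + 6*2 + 2²*(6 + 2))/(2*(1 + 2)) + 3)² = ((½)*(6 + 12 + 4*8)/3 + 3)² = ((½)*(⅓)*(6 + 12 + 32) + 3)² = ((½)*(⅓)*50 + 3)² = (25/3 + 3)² = (34/3)² = 1156/9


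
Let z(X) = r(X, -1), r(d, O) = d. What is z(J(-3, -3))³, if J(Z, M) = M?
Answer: -27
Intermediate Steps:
z(X) = X
z(J(-3, -3))³ = (-3)³ = -27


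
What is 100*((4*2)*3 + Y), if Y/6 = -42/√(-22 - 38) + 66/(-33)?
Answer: 1200 + 840*I*√15 ≈ 1200.0 + 3253.3*I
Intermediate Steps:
Y = -12 + 42*I*√15/5 (Y = 6*(-42/√(-22 - 38) + 66/(-33)) = 6*(-42*(-I*√15/30) + 66*(-1/33)) = 6*(-42*(-I*√15/30) - 2) = 6*(-(-7)*I*√15/5 - 2) = 6*(7*I*√15/5 - 2) = 6*(-2 + 7*I*√15/5) = -12 + 42*I*√15/5 ≈ -12.0 + 32.533*I)
100*((4*2)*3 + Y) = 100*((4*2)*3 + (-12 + 42*I*√15/5)) = 100*(8*3 + (-12 + 42*I*√15/5)) = 100*(24 + (-12 + 42*I*√15/5)) = 100*(12 + 42*I*√15/5) = 1200 + 840*I*√15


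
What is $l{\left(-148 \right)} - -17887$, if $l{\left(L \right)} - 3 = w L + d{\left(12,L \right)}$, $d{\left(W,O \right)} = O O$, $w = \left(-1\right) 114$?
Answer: $56666$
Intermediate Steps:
$w = -114$
$d{\left(W,O \right)} = O^{2}$
$l{\left(L \right)} = 3 + L^{2} - 114 L$ ($l{\left(L \right)} = 3 + \left(- 114 L + L^{2}\right) = 3 + \left(L^{2} - 114 L\right) = 3 + L^{2} - 114 L$)
$l{\left(-148 \right)} - -17887 = \left(3 + \left(-148\right)^{2} - -16872\right) - -17887 = \left(3 + 21904 + 16872\right) + 17887 = 38779 + 17887 = 56666$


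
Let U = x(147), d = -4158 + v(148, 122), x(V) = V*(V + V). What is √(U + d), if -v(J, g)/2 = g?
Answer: 4*√2426 ≈ 197.02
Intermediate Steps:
v(J, g) = -2*g
x(V) = 2*V² (x(V) = V*(2*V) = 2*V²)
d = -4402 (d = -4158 - 2*122 = -4158 - 244 = -4402)
U = 43218 (U = 2*147² = 2*21609 = 43218)
√(U + d) = √(43218 - 4402) = √38816 = 4*√2426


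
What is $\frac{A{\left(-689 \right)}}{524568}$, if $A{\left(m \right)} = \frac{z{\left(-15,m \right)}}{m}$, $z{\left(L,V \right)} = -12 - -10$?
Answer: $\frac{1}{180713676} \approx 5.5336 \cdot 10^{-9}$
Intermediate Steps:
$z{\left(L,V \right)} = -2$ ($z{\left(L,V \right)} = -12 + 10 = -2$)
$A{\left(m \right)} = - \frac{2}{m}$
$\frac{A{\left(-689 \right)}}{524568} = \frac{\left(-2\right) \frac{1}{-689}}{524568} = \left(-2\right) \left(- \frac{1}{689}\right) \frac{1}{524568} = \frac{2}{689} \cdot \frac{1}{524568} = \frac{1}{180713676}$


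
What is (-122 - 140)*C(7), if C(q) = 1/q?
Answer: -262/7 ≈ -37.429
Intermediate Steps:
(-122 - 140)*C(7) = (-122 - 140)/7 = -262*1/7 = -262/7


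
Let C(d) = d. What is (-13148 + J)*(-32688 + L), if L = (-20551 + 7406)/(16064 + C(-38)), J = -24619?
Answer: 6595012434437/5342 ≈ 1.2346e+9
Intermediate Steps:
L = -13145/16026 (L = (-20551 + 7406)/(16064 - 38) = -13145/16026 ≈ -0.82023)
(-13148 + J)*(-32688 + L) = (-13148 - 24619)*(-32688 - 13145/16026) = -37767*(-523871033/16026) = 6595012434437/5342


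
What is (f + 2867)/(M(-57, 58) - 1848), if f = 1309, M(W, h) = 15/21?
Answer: -29232/12931 ≈ -2.2606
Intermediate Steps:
M(W, h) = 5/7 (M(W, h) = 15*(1/21) = 5/7)
(f + 2867)/(M(-57, 58) - 1848) = (1309 + 2867)/(5/7 - 1848) = 4176/(-12931/7) = 4176*(-7/12931) = -29232/12931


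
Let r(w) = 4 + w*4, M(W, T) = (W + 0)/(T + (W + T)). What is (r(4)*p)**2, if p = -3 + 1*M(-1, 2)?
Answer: 40000/9 ≈ 4444.4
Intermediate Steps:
M(W, T) = W/(W + 2*T) (M(W, T) = W/(T + (T + W)) = W/(W + 2*T))
r(w) = 4 + 4*w
p = -10/3 (p = -3 + 1*(-1/(-1 + 2*2)) = -3 + 1*(-1/(-1 + 4)) = -3 + 1*(-1/3) = -3 - 1/3 = -10/3 ≈ -3.3333)
(r(4)*p)**2 = ((4 + 4*4)*(-10/3))**2 = ((4 + 16)*(-10/3))**2 = (20*(-10/3))**2 = (-200/3)**2 = 40000/9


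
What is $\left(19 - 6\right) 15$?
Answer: $195$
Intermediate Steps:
$\left(19 - 6\right) 15 = 13 \cdot 15 = 195$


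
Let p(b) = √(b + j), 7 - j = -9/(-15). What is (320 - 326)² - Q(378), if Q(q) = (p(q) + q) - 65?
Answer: -277 - 31*√10/5 ≈ -296.61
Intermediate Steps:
j = 32/5 (j = 7 - (-9)/(-15) = 7 - (-9)*(-1)/15 = 7 - 1*⅗ = 7 - ⅗ = 32/5 ≈ 6.4000)
p(b) = √(32/5 + b) (p(b) = √(b + 32/5) = √(32/5 + b))
Q(q) = -65 + q + √(160 + 25*q)/5 (Q(q) = (√(160 + 25*q)/5 + q) - 65 = (q + √(160 + 25*q)/5) - 65 = -65 + q + √(160 + 25*q)/5)
(320 - 326)² - Q(378) = (320 - 326)² - (-65 + 378 + √(160 + 25*378)/5) = (-6)² - (-65 + 378 + √(160 + 9450)/5) = 36 - (-65 + 378 + √9610/5) = 36 - (-65 + 378 + (31*√10)/5) = 36 - (-65 + 378 + 31*√10/5) = 36 - (313 + 31*√10/5) = 36 + (-313 - 31*√10/5) = -277 - 31*√10/5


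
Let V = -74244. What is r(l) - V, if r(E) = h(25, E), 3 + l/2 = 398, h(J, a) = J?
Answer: 74269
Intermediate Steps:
l = 790 (l = -6 + 2*398 = -6 + 796 = 790)
r(E) = 25
r(l) - V = 25 - 1*(-74244) = 25 + 74244 = 74269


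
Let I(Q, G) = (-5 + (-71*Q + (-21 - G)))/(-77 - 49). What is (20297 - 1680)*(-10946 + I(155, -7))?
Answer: -12735629062/63 ≈ -2.0215e+8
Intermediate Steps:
I(Q, G) = 13/63 + G/126 + 71*Q/126 (I(Q, G) = (-5 + (-21 - G - 71*Q))/(-126) = (-26 - G - 71*Q)*(-1/126) = 13/63 + G/126 + 71*Q/126)
(20297 - 1680)*(-10946 + I(155, -7)) = (20297 - 1680)*(-10946 + (13/63 + (1/126)*(-7) + (71/126)*155)) = 18617*(-10946 + (13/63 - 1/18 + 11005/126)) = 18617*(-10946 + 5512/63) = 18617*(-684086/63) = -12735629062/63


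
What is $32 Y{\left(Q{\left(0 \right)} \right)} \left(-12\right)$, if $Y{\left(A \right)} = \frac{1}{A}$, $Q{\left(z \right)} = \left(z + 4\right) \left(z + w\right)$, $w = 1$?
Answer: $-96$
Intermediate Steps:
$Q{\left(z \right)} = \left(1 + z\right) \left(4 + z\right)$ ($Q{\left(z \right)} = \left(z + 4\right) \left(z + 1\right) = \left(4 + z\right) \left(1 + z\right) = \left(1 + z\right) \left(4 + z\right)$)
$32 Y{\left(Q{\left(0 \right)} \right)} \left(-12\right) = \frac{32}{4 + 0^{2} + 5 \cdot 0} \left(-12\right) = \frac{32}{4 + 0 + 0} \left(-12\right) = \frac{32}{4} \left(-12\right) = 32 \cdot \frac{1}{4} \left(-12\right) = 8 \left(-12\right) = -96$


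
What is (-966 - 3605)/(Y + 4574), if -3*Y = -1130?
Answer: -13713/14852 ≈ -0.92331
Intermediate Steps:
Y = 1130/3 (Y = -⅓*(-1130) = 1130/3 ≈ 376.67)
(-966 - 3605)/(Y + 4574) = (-966 - 3605)/(1130/3 + 4574) = -4571/14852/3 = -4571*3/14852 = -13713/14852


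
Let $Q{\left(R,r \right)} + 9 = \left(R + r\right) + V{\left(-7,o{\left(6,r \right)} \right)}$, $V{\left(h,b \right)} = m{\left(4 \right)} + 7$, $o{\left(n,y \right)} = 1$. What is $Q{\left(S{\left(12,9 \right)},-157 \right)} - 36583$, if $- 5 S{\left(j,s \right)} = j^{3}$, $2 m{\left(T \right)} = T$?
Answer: $- \frac{185428}{5} \approx -37086.0$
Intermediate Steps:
$m{\left(T \right)} = \frac{T}{2}$
$V{\left(h,b \right)} = 9$ ($V{\left(h,b \right)} = \frac{1}{2} \cdot 4 + 7 = 2 + 7 = 9$)
$S{\left(j,s \right)} = - \frac{j^{3}}{5}$
$Q{\left(R,r \right)} = R + r$ ($Q{\left(R,r \right)} = -9 + \left(\left(R + r\right) + 9\right) = -9 + \left(9 + R + r\right) = R + r$)
$Q{\left(S{\left(12,9 \right)},-157 \right)} - 36583 = \left(- \frac{12^{3}}{5} - 157\right) - 36583 = \left(\left(- \frac{1}{5}\right) 1728 - 157\right) - 36583 = \left(- \frac{1728}{5} - 157\right) - 36583 = - \frac{2513}{5} - 36583 = - \frac{185428}{5}$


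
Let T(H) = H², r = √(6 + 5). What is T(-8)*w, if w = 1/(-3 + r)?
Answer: 96 + 32*√11 ≈ 202.13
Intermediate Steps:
r = √11 ≈ 3.3166
w = 1/(-3 + √11) ≈ 3.1583
T(-8)*w = (-8)²*(3/2 + √11/2) = 64*(3/2 + √11/2) = 96 + 32*√11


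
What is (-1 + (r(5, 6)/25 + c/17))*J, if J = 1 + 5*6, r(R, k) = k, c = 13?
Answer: 62/425 ≈ 0.14588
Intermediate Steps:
J = 31 (J = 1 + 30 = 31)
(-1 + (r(5, 6)/25 + c/17))*J = (-1 + (6/25 + 13/17))*31 = (-1 + 427/425)*31 = (2/425)*31 = 62/425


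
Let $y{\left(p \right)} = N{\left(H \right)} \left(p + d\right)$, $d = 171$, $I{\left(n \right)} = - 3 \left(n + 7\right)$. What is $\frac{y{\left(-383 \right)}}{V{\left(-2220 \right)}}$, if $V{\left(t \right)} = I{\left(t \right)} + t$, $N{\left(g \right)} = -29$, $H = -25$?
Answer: $\frac{6148}{4419} \approx 1.3913$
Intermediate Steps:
$I{\left(n \right)} = -21 - 3 n$ ($I{\left(n \right)} = - 3 \left(7 + n\right) = -21 - 3 n$)
$y{\left(p \right)} = -4959 - 29 p$ ($y{\left(p \right)} = - 29 \left(p + 171\right) = - 29 \left(171 + p\right) = -4959 - 29 p$)
$V{\left(t \right)} = -21 - 2 t$ ($V{\left(t \right)} = \left(-21 - 3 t\right) + t = -21 - 2 t$)
$\frac{y{\left(-383 \right)}}{V{\left(-2220 \right)}} = \frac{-4959 - -11107}{-21 - -4440} = \frac{-4959 + 11107}{-21 + 4440} = \frac{6148}{4419}$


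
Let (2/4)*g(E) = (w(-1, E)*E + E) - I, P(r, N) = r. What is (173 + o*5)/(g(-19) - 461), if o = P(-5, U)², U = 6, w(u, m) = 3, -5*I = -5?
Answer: -298/615 ≈ -0.48455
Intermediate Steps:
I = 1 (I = -⅕*(-5) = 1)
o = 25 (o = (-5)² = 25)
g(E) = -2 + 8*E (g(E) = 2*((3*E + E) - 1*1) = 2*(4*E - 1) = 2*(-1 + 4*E) = -2 + 8*E)
(173 + o*5)/(g(-19) - 461) = (173 + 25*5)/((-2 + 8*(-19)) - 461) = (173 + 125)/((-2 - 152) - 461) = 298/(-154 - 461) = 298/(-615) = 298*(-1/615) = -298/615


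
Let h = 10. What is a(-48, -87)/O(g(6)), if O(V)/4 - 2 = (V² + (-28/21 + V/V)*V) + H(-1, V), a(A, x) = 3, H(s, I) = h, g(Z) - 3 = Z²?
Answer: 3/6080 ≈ 0.00049342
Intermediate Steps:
g(Z) = 3 + Z²
H(s, I) = 10
O(V) = 48 + 4*V² - 4*V/3 (O(V) = 8 + 4*((V² + (-28/21 + V/V)*V) + 10) = 8 + 4*((V² + (-28*1/21 + 1)*V) + 10) = 8 + 4*((V² + (-4/3 + 1)*V) + 10) = 8 + 4*((V² - V/3) + 10) = 8 + 4*(10 + V² - V/3) = 8 + (40 + 4*V² - 4*V/3) = 48 + 4*V² - 4*V/3)
a(-48, -87)/O(g(6)) = 3/(48 + 4*(3 + 6²)² - 4*(3 + 6²)/3) = 3/(48 + 4*(3 + 36)² - 4*(3 + 36)/3) = 3/(48 + 4*39² - 4/3*39) = 3/(48 + 4*1521 - 52) = 3/(48 + 6084 - 52) = 3/6080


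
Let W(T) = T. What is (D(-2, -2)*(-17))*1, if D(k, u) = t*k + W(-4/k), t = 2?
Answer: 34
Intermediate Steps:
D(k, u) = -4/k + 2*k (D(k, u) = 2*k - 4/k = -4/k + 2*k)
(D(-2, -2)*(-17))*1 = ((-4/(-2) + 2*(-2))*(-17))*1 = ((-4*(-½) - 4)*(-17))*1 = ((2 - 4)*(-17))*1 = -2*(-17)*1 = 34*1 = 34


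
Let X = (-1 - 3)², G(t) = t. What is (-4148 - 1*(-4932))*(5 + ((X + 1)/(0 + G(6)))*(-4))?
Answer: -14896/3 ≈ -4965.3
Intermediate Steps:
X = 16 (X = (-4)² = 16)
(-4148 - 1*(-4932))*(5 + ((X + 1)/(0 + G(6)))*(-4)) = (-4148 - 1*(-4932))*(5 + ((16 + 1)/(0 + 6))*(-4)) = (-4148 + 4932)*(5 + (17/6)*(-4)) = 784*(5 + (17*(⅙))*(-4)) = 784*(5 + (17/6)*(-4)) = 784*(5 - 34/3) = 784*(-19/3) = -14896/3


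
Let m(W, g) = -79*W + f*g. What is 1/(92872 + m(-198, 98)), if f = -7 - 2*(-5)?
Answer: 1/108808 ≈ 9.1905e-6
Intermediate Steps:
f = 3 (f = -7 + 10 = 3)
m(W, g) = -79*W + 3*g
1/(92872 + m(-198, 98)) = 1/(92872 + (-79*(-198) + 3*98)) = 1/(92872 + (15642 + 294)) = 1/(92872 + 15936) = 1/108808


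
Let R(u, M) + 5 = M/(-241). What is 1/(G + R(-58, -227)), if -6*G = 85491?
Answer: -482/6869733 ≈ -7.0163e-5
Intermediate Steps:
R(u, M) = -5 - M/241 (R(u, M) = -5 + M/(-241) = -5 + M*(-1/241) = -5 - M/241)
G = -28497/2 (G = -⅙*85491 = -28497/2 ≈ -14249.)
1/(G + R(-58, -227)) = 1/(-28497/2 + (-5 - 1/241*(-227))) = 1/(-28497/2 + (-5 + 227/241)) = 1/(-28497/2 - 978/241) = 1/(-6869733/482) = -482/6869733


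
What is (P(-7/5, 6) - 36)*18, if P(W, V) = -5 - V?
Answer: -846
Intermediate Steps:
(P(-7/5, 6) - 36)*18 = ((-5 - 1*6) - 36)*18 = ((-5 - 6) - 36)*18 = (-11 - 36)*18 = -47*18 = -846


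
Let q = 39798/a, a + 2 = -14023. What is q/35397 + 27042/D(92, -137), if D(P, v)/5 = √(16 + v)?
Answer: -134/1671525 - 27042*I/55 ≈ -8.0166e-5 - 491.67*I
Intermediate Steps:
a = -14025 (a = -2 - 14023 = -14025)
D(P, v) = 5*√(16 + v)
q = -1206/425 (q = 39798/(-14025) = 39798*(-1/14025) = -1206/425 ≈ -2.8376)
q/35397 + 27042/D(92, -137) = -1206/425/35397 + 27042/((5*√(16 - 137))) = -1206/425*1/35397 + 27042/((5*√(-121))) = -134/1671525 + 27042/((5*(11*I))) = -134/1671525 + 27042/((55*I)) = -134/1671525 + 27042*(-I/55) = -134/1671525 - 27042*I/55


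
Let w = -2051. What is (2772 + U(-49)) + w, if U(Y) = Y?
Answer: 672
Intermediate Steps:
(2772 + U(-49)) + w = (2772 - 49) - 2051 = 2723 - 2051 = 672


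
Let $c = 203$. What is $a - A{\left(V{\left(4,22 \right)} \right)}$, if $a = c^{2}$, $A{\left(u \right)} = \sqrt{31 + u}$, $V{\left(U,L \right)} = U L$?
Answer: $41209 - \sqrt{119} \approx 41198.0$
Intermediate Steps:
$V{\left(U,L \right)} = L U$
$a = 41209$ ($a = 203^{2} = 41209$)
$a - A{\left(V{\left(4,22 \right)} \right)} = 41209 - \sqrt{31 + 22 \cdot 4} = 41209 - \sqrt{31 + 88} = 41209 - \sqrt{119}$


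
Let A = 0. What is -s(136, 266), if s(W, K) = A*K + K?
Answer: -266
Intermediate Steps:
s(W, K) = K (s(W, K) = 0*K + K = 0 + K = K)
-s(136, 266) = -1*266 = -266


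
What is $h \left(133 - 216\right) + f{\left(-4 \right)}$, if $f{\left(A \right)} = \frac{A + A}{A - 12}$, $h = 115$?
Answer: $- \frac{19089}{2} \approx -9544.5$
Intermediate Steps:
$f{\left(A \right)} = \frac{2 A}{-12 + A}$
$h \left(133 - 216\right) + f{\left(-4 \right)} = 115 \left(133 - 216\right) + 2 \left(-4\right) \frac{1}{-12 - 4} = 115 \left(133 - 216\right) + 2 \left(-4\right) \frac{1}{-16} = 115 \left(-83\right) + 2 \left(-4\right) \left(- \frac{1}{16}\right) = -9545 + \frac{1}{2} = - \frac{19089}{2}$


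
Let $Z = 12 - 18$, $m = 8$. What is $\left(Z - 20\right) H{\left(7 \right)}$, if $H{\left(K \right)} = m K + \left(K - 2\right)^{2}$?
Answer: $-2106$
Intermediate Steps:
$Z = -6$
$H{\left(K \right)} = \left(-2 + K\right)^{2} + 8 K$ ($H{\left(K \right)} = 8 K + \left(K - 2\right)^{2} = 8 K + \left(-2 + K\right)^{2} = \left(-2 + K\right)^{2} + 8 K$)
$\left(Z - 20\right) H{\left(7 \right)} = \left(-6 - 20\right) \left(\left(-2 + 7\right)^{2} + 8 \cdot 7\right) = - 26 \left(5^{2} + 56\right) = - 26 \left(25 + 56\right) = \left(-26\right) 81 = -2106$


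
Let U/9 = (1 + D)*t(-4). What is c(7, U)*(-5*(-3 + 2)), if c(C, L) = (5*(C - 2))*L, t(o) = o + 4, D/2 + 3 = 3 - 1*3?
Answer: 0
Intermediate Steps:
D = -6 (D = -6 + 2*(3 - 1*3) = -6 + 2*(3 - 3) = -6 + 2*0 = -6 + 0 = -6)
t(o) = 4 + o
U = 0 (U = 9*((1 - 6)*(4 - 4)) = 9*(-5*0) = 9*0 = 0)
c(C, L) = L*(-10 + 5*C) (c(C, L) = (5*(-2 + C))*L = (-10 + 5*C)*L = L*(-10 + 5*C))
c(7, U)*(-5*(-3 + 2)) = (5*0*(-2 + 7))*(-5*(-3 + 2)) = (5*0*5)*(-5*(-1)) = 0*5 = 0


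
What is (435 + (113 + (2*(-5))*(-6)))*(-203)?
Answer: -123424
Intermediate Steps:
(435 + (113 + (2*(-5))*(-6)))*(-203) = (435 + (113 - 10*(-6)))*(-203) = (435 + (113 + 60))*(-203) = (435 + 173)*(-203) = 608*(-203) = -123424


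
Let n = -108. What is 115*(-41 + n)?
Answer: -17135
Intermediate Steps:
115*(-41 + n) = 115*(-41 - 108) = 115*(-149) = -17135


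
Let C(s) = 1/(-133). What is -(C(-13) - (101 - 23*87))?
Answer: -252699/133 ≈ -1900.0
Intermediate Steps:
C(s) = -1/133
-(C(-13) - (101 - 23*87)) = -(-1/133 - (101 - 23*87)) = -(-1/133 - (101 - 2001)) = -(-1/133 - 1*(-1900)) = -(-1/133 + 1900) = -1*252699/133 = -252699/133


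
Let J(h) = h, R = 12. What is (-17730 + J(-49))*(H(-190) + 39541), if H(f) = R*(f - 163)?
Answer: -627687595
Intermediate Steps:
H(f) = -1956 + 12*f (H(f) = 12*(f - 163) = 12*(-163 + f) = -1956 + 12*f)
(-17730 + J(-49))*(H(-190) + 39541) = (-17730 - 49)*((-1956 + 12*(-190)) + 39541) = -17779*((-1956 - 2280) + 39541) = -17779*(-4236 + 39541) = -17779*35305 = -627687595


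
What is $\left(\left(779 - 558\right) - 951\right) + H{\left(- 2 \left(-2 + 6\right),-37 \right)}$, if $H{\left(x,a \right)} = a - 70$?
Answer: $-837$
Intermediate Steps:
$H{\left(x,a \right)} = -70 + a$
$\left(\left(779 - 558\right) - 951\right) + H{\left(- 2 \left(-2 + 6\right),-37 \right)} = \left(\left(779 - 558\right) - 951\right) - 107 = \left(221 - 951\right) - 107 = -730 - 107 = -837$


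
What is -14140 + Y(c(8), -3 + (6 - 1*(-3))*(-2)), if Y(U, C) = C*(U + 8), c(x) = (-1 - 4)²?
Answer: -14833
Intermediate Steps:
c(x) = 25 (c(x) = (-5)² = 25)
Y(U, C) = C*(8 + U)
-14140 + Y(c(8), -3 + (6 - 1*(-3))*(-2)) = -14140 + (-3 + (6 - 1*(-3))*(-2))*(8 + 25) = -14140 + (-3 + (6 + 3)*(-2))*33 = -14140 + (-3 + 9*(-2))*33 = -14140 + (-3 - 18)*33 = -14140 - 21*33 = -14140 - 693 = -14833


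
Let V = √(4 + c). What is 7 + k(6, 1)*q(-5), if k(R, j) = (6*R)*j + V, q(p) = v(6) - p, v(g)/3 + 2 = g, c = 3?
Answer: 619 + 17*√7 ≈ 663.98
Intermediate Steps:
v(g) = -6 + 3*g
q(p) = 12 - p (q(p) = (-6 + 3*6) - p = (-6 + 18) - p = 12 - p)
V = √7 (V = √(4 + 3) = √7 ≈ 2.6458)
k(R, j) = √7 + 6*R*j (k(R, j) = (6*R)*j + √7 = 6*R*j + √7 = √7 + 6*R*j)
7 + k(6, 1)*q(-5) = 7 + (√7 + 6*6*1)*(12 - 1*(-5)) = 7 + (√7 + 36)*(12 + 5) = 7 + (36 + √7)*17 = 7 + (612 + 17*√7) = 619 + 17*√7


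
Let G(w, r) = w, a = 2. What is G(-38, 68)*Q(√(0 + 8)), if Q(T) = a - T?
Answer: -76 + 76*√2 ≈ 31.480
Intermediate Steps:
Q(T) = 2 - T
G(-38, 68)*Q(√(0 + 8)) = -38*(2 - √(0 + 8)) = -38*(2 - √8) = -38*(2 - 2*√2) = -76 + 76*√2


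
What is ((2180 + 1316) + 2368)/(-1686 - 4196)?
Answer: -2932/2941 ≈ -0.99694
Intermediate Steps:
((2180 + 1316) + 2368)/(-1686 - 4196) = (3496 + 2368)/(-5882) = 5864*(-1/5882) = -2932/2941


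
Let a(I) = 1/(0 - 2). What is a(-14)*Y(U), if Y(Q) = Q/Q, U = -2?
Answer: -½ ≈ -0.50000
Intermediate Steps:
a(I) = -½ (a(I) = 1/(-2) = -½)
Y(Q) = 1
a(-14)*Y(U) = -½*1 = -½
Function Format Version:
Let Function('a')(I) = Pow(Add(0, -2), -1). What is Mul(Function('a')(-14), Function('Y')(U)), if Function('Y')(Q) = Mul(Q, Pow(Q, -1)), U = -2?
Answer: Rational(-1, 2) ≈ -0.50000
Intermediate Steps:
Function('a')(I) = Rational(-1, 2) (Function('a')(I) = Pow(-2, -1) = Rational(-1, 2))
Function('Y')(Q) = 1
Mul(Function('a')(-14), Function('Y')(U)) = Mul(Rational(-1, 2), 1) = Rational(-1, 2)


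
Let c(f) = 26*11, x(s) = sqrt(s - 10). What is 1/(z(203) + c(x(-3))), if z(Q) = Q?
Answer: 1/489 ≈ 0.0020450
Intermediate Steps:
x(s) = sqrt(-10 + s)
c(f) = 286
1/(z(203) + c(x(-3))) = 1/(203 + 286) = 1/489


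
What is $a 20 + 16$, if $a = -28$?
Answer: $-544$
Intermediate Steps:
$a 20 + 16 = \left(-28\right) 20 + 16 = -560 + 16 = -544$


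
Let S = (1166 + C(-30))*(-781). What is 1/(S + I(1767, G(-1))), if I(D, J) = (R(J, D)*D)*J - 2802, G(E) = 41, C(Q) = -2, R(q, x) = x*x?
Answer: 1/226199559297 ≈ 4.4209e-12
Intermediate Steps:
R(q, x) = x²
I(D, J) = -2802 + J*D³ (I(D, J) = (D²*D)*J - 2802 = D³*J - 2802 = J*D³ - 2802 = -2802 + J*D³)
S = -909084 (S = (1166 - 2)*(-781) = 1164*(-781) = -909084)
1/(S + I(1767, G(-1))) = 1/(-909084 + (-2802 + 41*1767³)) = 1/(-909084 + (-2802 + 41*5517084663)) = 1/(-909084 + (-2802 + 226200471183)) = 1/(-909084 + 226200468381) = 1/226199559297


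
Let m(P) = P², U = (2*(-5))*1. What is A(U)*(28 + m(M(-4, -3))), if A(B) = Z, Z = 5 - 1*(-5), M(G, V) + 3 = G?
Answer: 770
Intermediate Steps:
U = -10 (U = -10*1 = -10)
M(G, V) = -3 + G
Z = 10 (Z = 5 + 5 = 10)
A(B) = 10
A(U)*(28 + m(M(-4, -3))) = 10*(28 + (-3 - 4)²) = 10*(28 + (-7)²) = 10*(28 + 49) = 10*77 = 770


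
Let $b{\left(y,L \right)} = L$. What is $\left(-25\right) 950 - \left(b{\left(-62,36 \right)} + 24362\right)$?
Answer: $-48148$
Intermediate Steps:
$\left(-25\right) 950 - \left(b{\left(-62,36 \right)} + 24362\right) = \left(-25\right) 950 - \left(36 + 24362\right) = -23750 - 24398 = -48148$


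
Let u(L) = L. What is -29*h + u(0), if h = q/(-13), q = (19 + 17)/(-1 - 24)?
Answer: -1044/325 ≈ -3.2123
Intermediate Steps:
q = -36/25 (q = 36/(-25) = 36*(-1/25) = -36/25 ≈ -1.4400)
h = 36/325 (h = -36/25/(-13) = -36/25*(-1/13) = 36/325 ≈ 0.11077)
-29*h + u(0) = -29*36/325 + 0 = -1044/325 + 0 = -1044/325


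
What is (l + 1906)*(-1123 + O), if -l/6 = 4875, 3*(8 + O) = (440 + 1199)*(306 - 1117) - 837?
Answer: 36462102896/3 ≈ 1.2154e+10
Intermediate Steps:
O = -1330090/3 (O = -8 + ((440 + 1199)*(306 - 1117) - 837)/3 = -8 + (1639*(-811) - 837)/3 = -8 + (-1329229 - 837)/3 = -8 + (⅓)*(-1330066) = -8 - 1330066/3 = -1330090/3 ≈ -4.4336e+5)
l = -29250 (l = -6*4875 = -29250)
(l + 1906)*(-1123 + O) = (-29250 + 1906)*(-1123 - 1330090/3) = -27344*(-1333459/3) = 36462102896/3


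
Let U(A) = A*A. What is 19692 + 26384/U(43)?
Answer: 36436892/1849 ≈ 19706.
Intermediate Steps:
U(A) = A**2
19692 + 26384/U(43) = 19692 + 26384/(43**2) = 19692 + 26384/1849 = 36436892/1849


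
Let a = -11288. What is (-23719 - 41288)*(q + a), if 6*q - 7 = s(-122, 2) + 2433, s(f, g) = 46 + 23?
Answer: 1413230511/2 ≈ 7.0662e+8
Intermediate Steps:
s(f, g) = 69
q = 2509/6 (q = 7/6 + (69 + 2433)/6 = 7/6 + (⅙)*2502 = 7/6 + 417 = 2509/6 ≈ 418.17)
(-23719 - 41288)*(q + a) = (-23719 - 41288)*(2509/6 - 11288) = -65007*(-65219/6) = 1413230511/2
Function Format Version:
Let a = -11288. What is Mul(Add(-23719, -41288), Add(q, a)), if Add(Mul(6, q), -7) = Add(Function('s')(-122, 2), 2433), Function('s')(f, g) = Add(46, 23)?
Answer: Rational(1413230511, 2) ≈ 7.0662e+8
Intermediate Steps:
Function('s')(f, g) = 69
q = Rational(2509, 6) (q = Add(Rational(7, 6), Mul(Rational(1, 6), Add(69, 2433))) = Add(Rational(7, 6), Mul(Rational(1, 6), 2502)) = Add(Rational(7, 6), 417) = Rational(2509, 6) ≈ 418.17)
Mul(Add(-23719, -41288), Add(q, a)) = Mul(Add(-23719, -41288), Add(Rational(2509, 6), -11288)) = Mul(-65007, Rational(-65219, 6)) = Rational(1413230511, 2)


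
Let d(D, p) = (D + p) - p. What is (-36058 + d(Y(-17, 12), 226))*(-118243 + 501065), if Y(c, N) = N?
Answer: -13799201812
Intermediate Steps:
d(D, p) = D
(-36058 + d(Y(-17, 12), 226))*(-118243 + 501065) = (-36058 + 12)*(-118243 + 501065) = -36046*382822 = -13799201812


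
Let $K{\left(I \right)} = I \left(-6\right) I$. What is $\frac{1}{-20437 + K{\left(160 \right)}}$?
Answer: $- \frac{1}{174037} \approx -5.7459 \cdot 10^{-6}$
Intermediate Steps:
$K{\left(I \right)} = - 6 I^{2}$ ($K{\left(I \right)} = - 6 I I = - 6 I^{2}$)
$\frac{1}{-20437 + K{\left(160 \right)}} = \frac{1}{-20437 - 6 \cdot 160^{2}} = \frac{1}{-20437 - 153600} = \frac{1}{-174037} = - \frac{1}{174037}$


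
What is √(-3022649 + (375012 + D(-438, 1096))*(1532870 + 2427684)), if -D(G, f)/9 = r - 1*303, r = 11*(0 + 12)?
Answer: √1491347546605 ≈ 1.2212e+6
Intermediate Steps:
r = 132 (r = 11*12 = 132)
D(G, f) = 1539 (D(G, f) = -9*(132 - 1*303) = -9*(132 - 303) = -9*(-171) = 1539)
√(-3022649 + (375012 + D(-438, 1096))*(1532870 + 2427684)) = √(-3022649 + (375012 + 1539)*(1532870 + 2427684)) = √(-3022649 + 376551*3960554) = √(-3022649 + 1491350569254) = √1491347546605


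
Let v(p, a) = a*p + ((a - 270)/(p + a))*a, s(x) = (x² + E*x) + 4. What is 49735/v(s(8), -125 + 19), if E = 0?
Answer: -188993/31376 ≈ -6.0235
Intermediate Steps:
s(x) = 4 + x² (s(x) = (x² + 0*x) + 4 = (x² + 0) + 4 = x² + 4 = 4 + x²)
v(p, a) = a*p + a*(-270 + a)/(a + p) (v(p, a) = a*p + ((-270 + a)/(a + p))*a = a*p + a*(-270 + a)/(a + p))
49735/v(s(8), -125 + 19) = 49735/(((-125 + 19)*(-270 + (-125 + 19) + (4 + 8²)² + (-125 + 19)*(4 + 8²))/((-125 + 19) + (4 + 8²)))) = 49735/((-106*(-270 - 106 + (4 + 64)² - 106*(4 + 64))/(-106 + (4 + 64)))) = 49735/((-106*(-270 - 106 + 68² - 106*68)/(-106 + 68))) = 49735/((-106*(-270 - 106 + 4624 - 7208)/(-38))) = 49735/((-106*(-1/38)*(-2960))) = 49735/(-156880/19) = 49735*(-19/156880) = -188993/31376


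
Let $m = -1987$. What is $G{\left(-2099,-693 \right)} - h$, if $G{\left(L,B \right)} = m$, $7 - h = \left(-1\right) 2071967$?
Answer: $-2073961$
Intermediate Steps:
$h = 2071974$ ($h = 7 - \left(-1\right) 2071967 = 7 - -2071967 = 7 + 2071967 = 2071974$)
$G{\left(L,B \right)} = -1987$
$G{\left(-2099,-693 \right)} - h = -1987 - 2071974 = -2073961$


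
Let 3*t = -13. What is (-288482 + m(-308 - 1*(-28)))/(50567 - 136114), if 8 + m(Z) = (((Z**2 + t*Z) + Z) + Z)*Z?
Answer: 67270270/256641 ≈ 262.12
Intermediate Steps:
t = -13/3 (t = (1/3)*(-13) = -13/3 ≈ -4.3333)
m(Z) = -8 + Z*(Z**2 - 7*Z/3) (m(Z) = -8 + (((Z**2 - 13*Z/3) + Z) + Z)*Z = -8 + ((Z**2 - 10*Z/3) + Z)*Z = -8 + (Z**2 - 7*Z/3)*Z = -8 + Z*(Z**2 - 7*Z/3))
(-288482 + m(-308 - 1*(-28)))/(50567 - 136114) = (-288482 + (-8 + (-308 - 1*(-28))**3 - 7*(-308 - 1*(-28))**2/3))/(50567 - 136114) = (-288482 + (-8 + (-308 + 28)**3 - 7*(-308 + 28)**2/3))/(-85547) = (-288482 + (-8 + (-280)**3 - 7/3*(-280)**2))*(-1/85547) = (-288482 + (-8 - 21952000 - 7/3*78400))*(-1/85547) = (-288482 + (-8 - 21952000 - 548800/3))*(-1/85547) = (-288482 - 66404824/3)*(-1/85547) = -67270270/3*(-1/85547) = 67270270/256641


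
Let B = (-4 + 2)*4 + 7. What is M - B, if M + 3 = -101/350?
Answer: -801/350 ≈ -2.2886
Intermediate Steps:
B = -1 (B = -2*4 + 7 = -8 + 7 = -1)
M = -1151/350 (M = -3 - 101/350 = -1151/350 ≈ -3.2886)
M - B = -1151/350 - 1*(-1) = -1151/350 + 1 = -801/350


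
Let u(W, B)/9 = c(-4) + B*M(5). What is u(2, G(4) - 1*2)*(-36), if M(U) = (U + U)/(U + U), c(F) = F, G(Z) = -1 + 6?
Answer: 324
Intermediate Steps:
G(Z) = 5
M(U) = 1 (M(U) = (2*U)/((2*U)) = (2*U)*(1/(2*U)) = 1)
u(W, B) = -36 + 9*B (u(W, B) = 9*(-4 + B*1) = 9*(-4 + B) = -36 + 9*B)
u(2, G(4) - 1*2)*(-36) = (-36 + 9*(5 - 1*2))*(-36) = (-36 + 9*(5 - 2))*(-36) = (-36 + 9*3)*(-36) = (-36 + 27)*(-36) = -9*(-36) = 324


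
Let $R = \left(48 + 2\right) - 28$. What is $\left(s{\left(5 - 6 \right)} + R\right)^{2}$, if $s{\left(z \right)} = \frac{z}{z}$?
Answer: $529$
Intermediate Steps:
$s{\left(z \right)} = 1$
$R = 22$ ($R = 50 - 28 = 22$)
$\left(s{\left(5 - 6 \right)} + R\right)^{2} = \left(1 + 22\right)^{2} = 23^{2} = 529$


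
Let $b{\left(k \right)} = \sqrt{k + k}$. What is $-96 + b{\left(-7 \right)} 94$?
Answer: $-96 + 94 i \sqrt{14} \approx -96.0 + 351.72 i$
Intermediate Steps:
$b{\left(k \right)} = \sqrt{2} \sqrt{k}$ ($b{\left(k \right)} = \sqrt{2 k} = \sqrt{2} \sqrt{k}$)
$-96 + b{\left(-7 \right)} 94 = -96 + \sqrt{2} \sqrt{-7} \cdot 94 = -96 + \sqrt{2} i \sqrt{7} \cdot 94 = -96 + i \sqrt{14} \cdot 94 = -96 + 94 i \sqrt{14}$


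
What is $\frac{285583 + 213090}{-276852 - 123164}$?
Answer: $- \frac{498673}{400016} \approx -1.2466$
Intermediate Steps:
$\frac{285583 + 213090}{-276852 - 123164} = \frac{498673}{-400016} = 498673 \left(- \frac{1}{400016}\right) = - \frac{498673}{400016}$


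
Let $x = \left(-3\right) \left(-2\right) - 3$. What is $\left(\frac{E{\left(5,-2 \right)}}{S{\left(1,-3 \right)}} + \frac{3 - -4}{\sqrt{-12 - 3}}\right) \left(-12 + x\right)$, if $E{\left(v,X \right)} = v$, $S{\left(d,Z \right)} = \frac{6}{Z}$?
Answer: $\frac{45}{2} + \frac{21 i \sqrt{15}}{5} \approx 22.5 + 16.267 i$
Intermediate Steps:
$x = 3$ ($x = 6 - 3 = 3$)
$\left(\frac{E{\left(5,-2 \right)}}{S{\left(1,-3 \right)}} + \frac{3 - -4}{\sqrt{-12 - 3}}\right) \left(-12 + x\right) = \left(\frac{5}{6 \frac{1}{-3}} + \frac{3 - -4}{\sqrt{-12 - 3}}\right) \left(-12 + 3\right) = \left(\frac{5}{6 \left(- \frac{1}{3}\right)} + \frac{3 + 4}{\sqrt{-15}}\right) \left(-9\right) = \left(\frac{5}{-2} + \frac{7}{i \sqrt{15}}\right) \left(-9\right) = \left(5 \left(- \frac{1}{2}\right) + 7 \left(- \frac{i \sqrt{15}}{15}\right)\right) \left(-9\right) = \left(- \frac{5}{2} - \frac{7 i \sqrt{15}}{15}\right) \left(-9\right) = \frac{45}{2} + \frac{21 i \sqrt{15}}{5}$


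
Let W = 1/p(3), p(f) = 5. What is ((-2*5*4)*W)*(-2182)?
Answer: 17456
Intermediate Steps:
W = 1/5 ≈ 0.20000
((-2*5*4)*W)*(-2182) = ((-2*5*4)*(1/5))*(-2182) = (-10*4*(1/5))*(-2182) = -40*1/5*(-2182) = -8*(-2182) = 17456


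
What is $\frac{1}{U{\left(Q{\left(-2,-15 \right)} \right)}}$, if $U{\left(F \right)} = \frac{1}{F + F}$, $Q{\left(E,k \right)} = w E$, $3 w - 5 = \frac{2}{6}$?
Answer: $- \frac{64}{9} \approx -7.1111$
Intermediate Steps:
$w = \frac{16}{9}$ ($w = \frac{5}{3} + \frac{2 \cdot \frac{1}{6}}{3} = \frac{5}{3} + \frac{1}{3} \cdot \frac{1}{3} = \frac{5}{3} + \frac{1}{9} = \frac{16}{9} \approx 1.7778$)
$Q{\left(E,k \right)} = \frac{16 E}{9}$
$U{\left(F \right)} = \frac{1}{2 F}$
$\frac{1}{U{\left(Q{\left(-2,-15 \right)} \right)}} = \frac{1}{\frac{1}{2} \frac{1}{\frac{16}{9} \left(-2\right)}} = \frac{1}{\frac{1}{2} \frac{1}{- \frac{32}{9}}} = \frac{1}{\frac{1}{2} \left(- \frac{9}{32}\right)} = \frac{1}{- \frac{9}{64}} = - \frac{64}{9}$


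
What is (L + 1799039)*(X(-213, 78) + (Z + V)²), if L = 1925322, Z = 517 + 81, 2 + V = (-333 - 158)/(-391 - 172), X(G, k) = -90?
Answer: 420456827545478271/316969 ≈ 1.3265e+12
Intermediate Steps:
V = -635/563 (V = -2 + (-333 - 158)/(-391 - 172) = -2 - 491/(-563) = -2 - 491*(-1/563) = -2 + 491/563 = -635/563 ≈ -1.1279)
Z = 598
(L + 1799039)*(X(-213, 78) + (Z + V)²) = (1925322 + 1799039)*(-90 + (598 - 635/563)²) = 3724361*(-90 + (336039/563)²) = 3724361*(-90 + 112922209521/316969) = 3724361*(112893682311/316969) = 420456827545478271/316969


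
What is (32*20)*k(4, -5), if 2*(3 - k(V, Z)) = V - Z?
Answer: -960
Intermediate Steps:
k(V, Z) = 3 + Z/2 - V/2 (k(V, Z) = 3 - (V - Z)/2 = 3 + (Z/2 - V/2) = 3 + Z/2 - V/2)
(32*20)*k(4, -5) = (32*20)*(3 + (½)*(-5) - ½*4) = 640*(3 - 5/2 - 2) = 640*(-3/2) = -960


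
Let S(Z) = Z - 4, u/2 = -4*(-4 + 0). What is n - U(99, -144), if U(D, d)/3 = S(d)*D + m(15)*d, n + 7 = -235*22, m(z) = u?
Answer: 52603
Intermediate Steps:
u = 32 (u = 2*(-4*(-4 + 0)) = 2*(-4*(-4)) = 2*16 = 32)
m(z) = 32
n = -5177 (n = -7 - 235*22 = -7 - 5170 = -5177)
S(Z) = -4 + Z
U(D, d) = 96*d + 3*D*(-4 + d) (U(D, d) = 3*((-4 + d)*D + 32*d) = 3*(D*(-4 + d) + 32*d) = 3*(32*d + D*(-4 + d)) = 96*d + 3*D*(-4 + d))
n - U(99, -144) = -5177 - (96*(-144) + 3*99*(-4 - 144)) = -5177 - (-13824 + 3*99*(-148)) = -5177 - (-13824 - 43956) = -5177 - 1*(-57780) = -5177 + 57780 = 52603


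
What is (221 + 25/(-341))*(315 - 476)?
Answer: -12129096/341 ≈ -35569.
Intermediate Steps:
(221 + 25/(-341))*(315 - 476) = (221 + 25*(-1/341))*(-161) = (221 - 25/341)*(-161) = (75336/341)*(-161) = -12129096/341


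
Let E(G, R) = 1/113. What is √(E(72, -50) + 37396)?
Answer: √477509637/113 ≈ 193.38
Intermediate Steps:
E(G, R) = 1/113
√(E(72, -50) + 37396) = √(1/113 + 37396) = √(4225749/113) = √477509637/113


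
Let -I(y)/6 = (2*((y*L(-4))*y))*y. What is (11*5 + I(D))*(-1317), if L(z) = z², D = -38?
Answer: -13875225843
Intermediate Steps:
I(y) = -192*y³ (I(y) = -6*2*((y*(-4)²)*y)*y = -6*2*((y*16)*y)*y = -6*2*((16*y)*y)*y = -6*2*(16*y²)*y = -6*32*y²*y = -192*y³)
(11*5 + I(D))*(-1317) = (11*5 - 192*(-38)³)*(-1317) = (55 - 192*(-54872))*(-1317) = (55 + 10535424)*(-1317) = 10535479*(-1317) = -13875225843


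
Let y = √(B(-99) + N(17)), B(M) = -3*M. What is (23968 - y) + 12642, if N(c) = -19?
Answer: 36610 - √278 ≈ 36593.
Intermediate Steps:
y = √278 (y = √(-3*(-99) - 19) = √(297 - 19) = √278 ≈ 16.673)
(23968 - y) + 12642 = (23968 - √278) + 12642 = 36610 - √278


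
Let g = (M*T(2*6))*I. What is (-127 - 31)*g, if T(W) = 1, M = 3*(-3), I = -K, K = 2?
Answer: -2844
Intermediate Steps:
I = -2 (I = -1*2 = -2)
M = -9
g = 18 (g = -9*1*(-2) = -9*(-2) = 18)
(-127 - 31)*g = (-127 - 31)*18 = -158*18 = -2844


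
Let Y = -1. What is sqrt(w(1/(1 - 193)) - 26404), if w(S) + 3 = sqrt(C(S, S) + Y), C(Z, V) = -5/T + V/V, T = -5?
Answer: 9*I*sqrt(326) ≈ 162.5*I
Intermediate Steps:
C(Z, V) = 2 (C(Z, V) = -5/(-5) + V/V = -5*(-1/5) + 1 = 1 + 1 = 2)
w(S) = -2 (w(S) = -3 + sqrt(2 - 1) = -3 + sqrt(1) = -3 + 1 = -2)
sqrt(w(1/(1 - 193)) - 26404) = sqrt(-2 - 26404) = sqrt(-26406) = 9*I*sqrt(326)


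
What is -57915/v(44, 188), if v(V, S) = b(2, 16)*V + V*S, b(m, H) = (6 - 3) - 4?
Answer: -5265/748 ≈ -7.0388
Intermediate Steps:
b(m, H) = -1 (b(m, H) = 3 - 4 = -1)
v(V, S) = -V + S*V (v(V, S) = -V + V*S = -V + S*V)
-57915/v(44, 188) = -57915*1/(44*(-1 + 188)) = -57915/(44*187) = -57915/8228 = -57915*1/8228 = -5265/748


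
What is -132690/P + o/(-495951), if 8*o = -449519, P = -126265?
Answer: 116644084411/100194004824 ≈ 1.1642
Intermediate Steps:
o = -449519/8 (o = (⅛)*(-449519) = -449519/8 ≈ -56190.)
-132690/P + o/(-495951) = -132690/(-126265) - 449519/8/(-495951) = -132690*(-1/126265) - 449519/8*(-1/495951) = 26538/25253 + 449519/3967608 = 116644084411/100194004824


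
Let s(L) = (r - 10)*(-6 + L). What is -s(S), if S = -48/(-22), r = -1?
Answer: -42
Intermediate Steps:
S = 24/11 (S = -48*(-1/22) = 24/11 ≈ 2.1818)
s(L) = 66 - 11*L (s(L) = (-1 - 10)*(-6 + L) = -11*(-6 + L) = 66 - 11*L)
-s(S) = -(66 - 11*24/11) = -(66 - 24) = -1*42 = -42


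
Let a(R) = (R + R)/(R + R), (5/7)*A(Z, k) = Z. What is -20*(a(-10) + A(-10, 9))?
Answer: 260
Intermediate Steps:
A(Z, k) = 7*Z/5
a(R) = 1 (a(R) = (2*R)/((2*R)) = (2*R)*(1/(2*R)) = 1)
-20*(a(-10) + A(-10, 9)) = -20*(1 + (7/5)*(-10)) = -20*(1 - 14) = -20*(-13) = 260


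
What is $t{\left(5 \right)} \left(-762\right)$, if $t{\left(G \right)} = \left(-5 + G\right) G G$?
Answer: $0$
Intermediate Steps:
$t{\left(G \right)} = G^{2} \left(-5 + G\right)$ ($t{\left(G \right)} = G \left(-5 + G\right) G = G^{2} \left(-5 + G\right)$)
$t{\left(5 \right)} \left(-762\right) = 5^{2} \left(-5 + 5\right) \left(-762\right) = 25 \cdot 0 \left(-762\right) = 0 \left(-762\right) = 0$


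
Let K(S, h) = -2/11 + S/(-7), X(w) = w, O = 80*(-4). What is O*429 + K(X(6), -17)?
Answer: -10570640/77 ≈ -1.3728e+5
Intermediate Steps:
O = -320
K(S, h) = -2/11 - S/7 (K(S, h) = -2*1/11 + S*(-⅐) = -2/11 - S/7)
O*429 + K(X(6), -17) = -320*429 + (-2/11 - ⅐*6) = -137280 + (-2/11 - 6/7) = -137280 - 80/77 = -10570640/77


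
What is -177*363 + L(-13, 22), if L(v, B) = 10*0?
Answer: -64251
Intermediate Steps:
L(v, B) = 0
-177*363 + L(-13, 22) = -177*363 + 0 = -64251 + 0 = -64251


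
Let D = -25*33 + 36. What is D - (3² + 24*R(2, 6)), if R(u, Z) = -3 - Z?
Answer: -582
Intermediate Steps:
D = -789 (D = -825 + 36 = -789)
D - (3² + 24*R(2, 6)) = -789 - (3² + 24*(-3 - 1*6)) = -789 - (9 + 24*(-3 - 6)) = -789 - (9 + 24*(-9)) = -789 - (9 - 216) = -789 - 1*(-207) = -789 + 207 = -582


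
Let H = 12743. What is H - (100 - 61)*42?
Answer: 11105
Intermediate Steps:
H - (100 - 61)*42 = 12743 - (100 - 61)*42 = 12743 - 39*42 = 12743 - 1*1638 = 12743 - 1638 = 11105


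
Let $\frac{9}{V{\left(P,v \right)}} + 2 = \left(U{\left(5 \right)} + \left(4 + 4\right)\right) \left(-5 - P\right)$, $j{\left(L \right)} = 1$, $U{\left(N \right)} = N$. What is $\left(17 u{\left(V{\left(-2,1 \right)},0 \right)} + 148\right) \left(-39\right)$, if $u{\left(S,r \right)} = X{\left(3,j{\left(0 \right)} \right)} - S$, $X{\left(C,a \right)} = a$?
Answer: $- \frac{269802}{41} \approx -6580.5$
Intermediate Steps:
$V{\left(P,v \right)} = \frac{9}{-67 - 13 P}$ ($V{\left(P,v \right)} = \frac{9}{-2 + \left(5 + \left(4 + 4\right)\right) \left(-5 - P\right)} = \frac{9}{-2 + \left(5 + 8\right) \left(-5 - P\right)} = \frac{9}{-2 + 13 \left(-5 - P\right)} = \frac{9}{-2 - \left(65 + 13 P\right)} = \frac{9}{-67 - 13 P}$)
$u{\left(S,r \right)} = 1 - S$
$\left(17 u{\left(V{\left(-2,1 \right)},0 \right)} + 148\right) \left(-39\right) = \left(17 \left(1 - - \frac{9}{67 + 13 \left(-2\right)}\right) + 148\right) \left(-39\right) = \left(17 \left(1 - - \frac{9}{67 - 26}\right) + 148\right) \left(-39\right) = \left(17 \left(1 - - \frac{9}{41}\right) + 148\right) \left(-39\right) = \left(17 \left(1 + \frac{9}{41}\right) + 148\right) \left(-39\right) = \left(17 \cdot \frac{50}{41} + 148\right) \left(-39\right) = \left(\frac{850}{41} + 148\right) \left(-39\right) = \frac{6918}{41} \left(-39\right) = - \frac{269802}{41}$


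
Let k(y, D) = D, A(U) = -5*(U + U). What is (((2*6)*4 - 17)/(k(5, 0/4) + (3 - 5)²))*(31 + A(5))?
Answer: -589/4 ≈ -147.25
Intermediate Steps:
A(U) = -10*U
(((2*6)*4 - 17)/(k(5, 0/4) + (3 - 5)²))*(31 + A(5)) = (((2*6)*4 - 17)/(0/4 + (3 - 5)²))*(31 - 10*5) = ((12*4 - 17)/(0*(¼) + (-2)²))*(31 - 50) = ((48 - 17)/(0 + 4))*(-19) = (31/4)*(-19) = -589/4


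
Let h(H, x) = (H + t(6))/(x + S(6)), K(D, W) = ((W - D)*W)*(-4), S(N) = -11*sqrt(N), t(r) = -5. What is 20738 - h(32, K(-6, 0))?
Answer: 20738 + 9*sqrt(6)/22 ≈ 20739.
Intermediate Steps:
K(D, W) = -4*W*(W - D) (K(D, W) = (W*(W - D))*(-4) = -4*W*(W - D))
h(H, x) = (-5 + H)/(x - 11*sqrt(6)) (h(H, x) = (H - 5)/(x - 11*sqrt(6)) = (-5 + H)/(x - 11*sqrt(6)))
20738 - h(32, K(-6, 0)) = 20738 - (-5 + 32)/(4*0*(-6 - 1*0) - 11*sqrt(6)) = 20738 - 27/(4*0*(-6 + 0) - 11*sqrt(6)) = 20738 - 27/(4*0*(-6) - 11*sqrt(6)) = 20738 - 27/(0 - 11*sqrt(6)) = 20738 - 27/((-11*sqrt(6))) = 20738 - (-sqrt(6)/66)*27 = 20738 - (-9)*sqrt(6)/22 = 20738 + 9*sqrt(6)/22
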